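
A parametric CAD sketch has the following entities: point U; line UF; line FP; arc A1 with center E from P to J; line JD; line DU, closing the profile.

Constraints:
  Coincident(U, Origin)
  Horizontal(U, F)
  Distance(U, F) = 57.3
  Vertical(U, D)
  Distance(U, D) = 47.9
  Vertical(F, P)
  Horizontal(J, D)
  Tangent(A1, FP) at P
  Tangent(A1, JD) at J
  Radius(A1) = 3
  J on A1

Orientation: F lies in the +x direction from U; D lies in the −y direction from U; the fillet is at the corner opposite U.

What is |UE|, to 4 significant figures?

70.46

U is at the origin; U and F share the same y with |UF| = 57.3 and F on the +x side, so F = (57.30, 0.000). U and D share the same x with |UD| = 47.9 and D on the −y side, so D = (0.000, -47.90). The virtual corner opposite U is at (57.30, -47.90). Tangency of A1 to FP means the radius EP is perpendicular to FP and tangency of A1 to JD means the radius EJ is perpendicular to JD, with radius 3.0, so the center E sits 3.0 in from both sides at E = (54.30, -44.90). Then |UE| = |E − U| = 70.46.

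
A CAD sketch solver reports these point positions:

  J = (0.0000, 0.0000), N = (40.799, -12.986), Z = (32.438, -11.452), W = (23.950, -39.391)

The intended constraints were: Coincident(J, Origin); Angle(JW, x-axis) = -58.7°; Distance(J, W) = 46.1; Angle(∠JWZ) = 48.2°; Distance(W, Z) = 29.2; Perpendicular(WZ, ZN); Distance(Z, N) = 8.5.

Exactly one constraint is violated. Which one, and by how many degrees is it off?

Perpendicular(WZ, ZN) — off by 6.50°.

J = (0.00, 0.00) ✓; JW at -58.70° ✓; |JW| = 46.10 ✓; ∠JWZ = 48.20° ✓; |WZ| = 29.20 ✓; ∠(WZ, ZN) = 83.50° ✗; |ZN| = 8.501 ✓.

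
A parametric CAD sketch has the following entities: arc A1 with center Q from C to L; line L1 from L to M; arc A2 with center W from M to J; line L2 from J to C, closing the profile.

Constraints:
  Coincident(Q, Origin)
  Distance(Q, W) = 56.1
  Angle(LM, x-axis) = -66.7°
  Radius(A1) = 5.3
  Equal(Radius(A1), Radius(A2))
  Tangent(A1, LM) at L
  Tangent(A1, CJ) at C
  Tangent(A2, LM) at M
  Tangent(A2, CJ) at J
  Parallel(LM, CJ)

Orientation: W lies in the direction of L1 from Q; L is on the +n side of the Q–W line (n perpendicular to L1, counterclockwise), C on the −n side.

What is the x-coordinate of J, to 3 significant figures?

17.3

The slot axis is L1's direction at -66.7°, so u = (cos -66.7°, sin -66.7°) = (0.396, -0.918) and n = (−sin -66.7°, cos -66.7°) = (0.918, 0.396). Q is at the origin and W lies 56.1 along u from Q, so W = 56.1·u = (22.2, -51.5). Tangency of A1 to both parallel lines with radius 5.3 puts L and C at Q ± 5.3·n: L = (4.87, 2.10), C = (-4.87, -2.10). Equal radii place M and J the same way about W: M = W + 5.3·n = (27.1, -49.4), J = W − 5.3·n = (17.3, -53.6). So J.x = 17.3.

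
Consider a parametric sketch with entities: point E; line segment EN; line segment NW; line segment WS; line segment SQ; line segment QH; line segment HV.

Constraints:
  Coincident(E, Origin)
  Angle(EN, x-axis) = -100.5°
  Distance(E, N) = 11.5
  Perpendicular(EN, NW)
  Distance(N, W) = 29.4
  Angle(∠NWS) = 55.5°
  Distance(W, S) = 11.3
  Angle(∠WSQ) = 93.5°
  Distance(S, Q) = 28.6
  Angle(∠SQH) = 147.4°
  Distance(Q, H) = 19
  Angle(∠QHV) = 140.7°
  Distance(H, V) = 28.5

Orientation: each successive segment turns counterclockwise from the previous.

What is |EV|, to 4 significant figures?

61.82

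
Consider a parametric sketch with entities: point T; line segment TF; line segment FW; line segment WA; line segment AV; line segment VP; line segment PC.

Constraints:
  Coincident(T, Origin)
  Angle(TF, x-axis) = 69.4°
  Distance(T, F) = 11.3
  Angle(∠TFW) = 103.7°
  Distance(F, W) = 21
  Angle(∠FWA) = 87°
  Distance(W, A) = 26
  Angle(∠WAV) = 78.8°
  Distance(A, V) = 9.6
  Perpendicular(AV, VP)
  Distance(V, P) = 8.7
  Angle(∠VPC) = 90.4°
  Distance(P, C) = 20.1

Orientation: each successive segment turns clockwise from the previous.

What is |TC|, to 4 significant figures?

35.81

T is at the origin; TF runs at 69.4° with length 11.3, so F = (3.976, 10.58). ∠TFW = 103.7° gives FW at -6.900° from the x-axis; with |FW| = 21.0, W = (24.82, 8.055). ∠FWA = 87.0° gives WA at -99.90° from the x-axis; with |WA| = 26.0, A = (20.35, -17.56). ∠WAV = 78.8° gives AV at 158.9° from the x-axis; with |AV| = 9.6, V = (11.40, -14.10). The perpendicularity gives VP at right angles to AV, so VP runs at 68.90°; with |VP| = 8.7, P = (14.53, -5.986). ∠VPC = 90.4° gives PC at -20.70° from the x-axis; with |PC| = 20.1, C = (33.33, -13.09). Then |TC| = |C − T| = 35.81.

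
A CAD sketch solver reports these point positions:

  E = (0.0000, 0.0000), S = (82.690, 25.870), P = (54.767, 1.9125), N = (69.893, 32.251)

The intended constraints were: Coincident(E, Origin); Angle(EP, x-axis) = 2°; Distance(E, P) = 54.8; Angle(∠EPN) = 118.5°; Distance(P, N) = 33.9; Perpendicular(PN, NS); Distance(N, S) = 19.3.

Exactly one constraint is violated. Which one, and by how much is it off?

Distance(N, S) = 19.3 — off by 5.00.

E = (0.00, 0.00) ✓; EP at 2.000° ✓; |EP| = 54.80 ✓; ∠EPN = 118.5° ✓; |PN| = 33.90 ✓; ∠(PN, NS) = 90.00° ✓; |NS| = 14.30 ✗.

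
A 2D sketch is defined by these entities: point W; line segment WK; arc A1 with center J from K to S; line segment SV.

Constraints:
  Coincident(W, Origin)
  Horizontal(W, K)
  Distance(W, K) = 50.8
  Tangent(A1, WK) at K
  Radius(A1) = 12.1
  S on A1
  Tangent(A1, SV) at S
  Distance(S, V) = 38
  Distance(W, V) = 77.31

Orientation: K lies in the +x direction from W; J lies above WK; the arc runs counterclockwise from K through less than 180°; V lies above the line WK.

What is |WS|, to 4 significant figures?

64.27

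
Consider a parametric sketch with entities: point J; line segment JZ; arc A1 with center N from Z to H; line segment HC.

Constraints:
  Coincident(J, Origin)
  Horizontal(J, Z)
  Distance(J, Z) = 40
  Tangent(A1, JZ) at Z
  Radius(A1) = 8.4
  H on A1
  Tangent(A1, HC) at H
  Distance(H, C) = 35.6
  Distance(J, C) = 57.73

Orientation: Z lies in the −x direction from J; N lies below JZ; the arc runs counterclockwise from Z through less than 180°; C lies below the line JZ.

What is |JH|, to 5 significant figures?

49.220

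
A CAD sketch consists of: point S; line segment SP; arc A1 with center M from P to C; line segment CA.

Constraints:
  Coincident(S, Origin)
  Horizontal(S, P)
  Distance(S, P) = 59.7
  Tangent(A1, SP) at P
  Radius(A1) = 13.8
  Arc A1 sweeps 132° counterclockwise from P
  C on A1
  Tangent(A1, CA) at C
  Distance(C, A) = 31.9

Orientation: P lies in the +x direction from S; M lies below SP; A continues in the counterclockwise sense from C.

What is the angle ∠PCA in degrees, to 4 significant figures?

114.0°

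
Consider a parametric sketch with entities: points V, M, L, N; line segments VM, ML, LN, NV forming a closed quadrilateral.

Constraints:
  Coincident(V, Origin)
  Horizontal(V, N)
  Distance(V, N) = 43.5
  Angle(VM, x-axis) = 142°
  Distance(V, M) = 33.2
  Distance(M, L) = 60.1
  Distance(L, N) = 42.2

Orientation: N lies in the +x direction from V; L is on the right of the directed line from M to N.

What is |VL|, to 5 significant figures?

28.985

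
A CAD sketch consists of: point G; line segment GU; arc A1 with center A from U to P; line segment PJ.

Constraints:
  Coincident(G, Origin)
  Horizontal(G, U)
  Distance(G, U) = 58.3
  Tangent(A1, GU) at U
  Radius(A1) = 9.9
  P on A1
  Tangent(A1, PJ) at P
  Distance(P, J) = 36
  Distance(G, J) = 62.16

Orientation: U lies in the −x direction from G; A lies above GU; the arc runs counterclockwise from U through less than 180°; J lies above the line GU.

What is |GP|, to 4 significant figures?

49.24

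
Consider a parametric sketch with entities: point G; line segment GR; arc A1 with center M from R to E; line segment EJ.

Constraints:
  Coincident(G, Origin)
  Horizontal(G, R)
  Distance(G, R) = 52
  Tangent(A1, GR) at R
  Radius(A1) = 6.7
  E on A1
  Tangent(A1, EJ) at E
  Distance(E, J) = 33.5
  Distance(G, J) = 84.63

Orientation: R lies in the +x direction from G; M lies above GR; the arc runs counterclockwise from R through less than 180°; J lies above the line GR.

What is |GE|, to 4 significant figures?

56.66

Checks: |ME| = 6.700 ✓; ∠(ME, EJ) = 90.00° ✓; |EJ| = 33.50 ✓; |GJ| = 84.63 ✓.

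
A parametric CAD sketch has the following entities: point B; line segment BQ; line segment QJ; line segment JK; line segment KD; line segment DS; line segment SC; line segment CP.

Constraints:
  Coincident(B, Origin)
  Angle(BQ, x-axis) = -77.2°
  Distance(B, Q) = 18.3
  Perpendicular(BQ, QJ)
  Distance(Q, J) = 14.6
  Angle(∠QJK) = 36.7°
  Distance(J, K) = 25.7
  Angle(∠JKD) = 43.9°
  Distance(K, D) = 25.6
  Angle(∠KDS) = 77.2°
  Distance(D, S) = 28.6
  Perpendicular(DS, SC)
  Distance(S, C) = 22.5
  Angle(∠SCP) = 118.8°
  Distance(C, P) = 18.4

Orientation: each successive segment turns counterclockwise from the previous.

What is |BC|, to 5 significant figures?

16.516

∠KDS = 77.2° gives DS at 35.000° from the x-axis; with |DS| = 28.6, S = (27.896, -11.496). DS is perpendicular to SC, so SC runs at 125.00°; with |SC| = 22.5, C = (14.990, 6.9344). Then |BC| = |C − B| = 16.516.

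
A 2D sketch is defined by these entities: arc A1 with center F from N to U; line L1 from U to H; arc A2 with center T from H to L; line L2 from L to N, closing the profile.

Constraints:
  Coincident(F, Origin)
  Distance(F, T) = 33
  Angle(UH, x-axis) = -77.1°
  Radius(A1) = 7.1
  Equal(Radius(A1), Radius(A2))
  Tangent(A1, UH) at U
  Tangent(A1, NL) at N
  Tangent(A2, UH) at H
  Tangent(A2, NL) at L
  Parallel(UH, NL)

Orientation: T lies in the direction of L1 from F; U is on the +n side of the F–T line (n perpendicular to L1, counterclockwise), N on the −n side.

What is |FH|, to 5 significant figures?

33.755

The slot axis is L1's direction at -77.1°, so u = (cos -77.1°, sin -77.1°) = (0.22325, -0.97476) and n = (−sin -77.1°, cos -77.1°) = (0.97476, 0.22325). F is at the origin and T lies 33.0 along u from F, so T = 33.0·u = (7.3673, -32.167). Tangency of A1 to both parallel lines with radius 7.1 puts U and N at F ± 7.1·n: U = (6.9208, 1.5851), N = (-6.9208, -1.5851). Equal radii place H and L the same way about T: H = T + 7.1·n = (14.288, -30.582), L = T − 7.1·n = (0.44645, -33.752). Then |FH| = |H − F| = 33.755.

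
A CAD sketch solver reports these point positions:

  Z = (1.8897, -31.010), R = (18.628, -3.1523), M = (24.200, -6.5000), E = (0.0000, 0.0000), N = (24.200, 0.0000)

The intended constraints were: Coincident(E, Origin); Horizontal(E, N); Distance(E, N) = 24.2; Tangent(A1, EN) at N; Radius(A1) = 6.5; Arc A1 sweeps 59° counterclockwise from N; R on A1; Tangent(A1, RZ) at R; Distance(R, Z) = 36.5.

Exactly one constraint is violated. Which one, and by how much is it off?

Distance(R, Z) = 36.5 — off by 4.00.

E = (0.00, 0.00) ✓; E.y = 0.00, N.y = 0.00 ✓; |EN| = 24.20 ✓; ∠(MN, NE) = 90.00° ✓; |MN| = 6.500 ✓; bearing(M→R) − bearing(M→N) = 59.00° ✓; |MR| = 6.500 ✓; ∠(MR, RZ) = 90.00° ✓; |RZ| = 32.50 ✗.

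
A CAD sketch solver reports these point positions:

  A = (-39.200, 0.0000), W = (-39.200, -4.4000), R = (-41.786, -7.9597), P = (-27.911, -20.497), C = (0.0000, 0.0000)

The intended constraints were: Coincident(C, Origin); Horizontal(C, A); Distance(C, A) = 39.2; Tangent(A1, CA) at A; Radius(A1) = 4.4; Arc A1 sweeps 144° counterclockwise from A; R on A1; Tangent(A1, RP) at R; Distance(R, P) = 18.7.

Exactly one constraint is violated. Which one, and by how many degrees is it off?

Tangent(A1, RP) at R — off by 6.10°.

C = (0.00, 0.00) ✓; C.y = 0.00, A.y = 0.00 ✓; |CA| = 39.20 ✓; ∠(WA, AC) = 90.00° ✓; |WA| = 4.400 ✓; bearing(W→R) − bearing(W→A) = 144.0° ✓; |WR| = 4.400 ✓; ∠(WR, RP) = 96.10° ✗; |RP| = 18.70 ✓.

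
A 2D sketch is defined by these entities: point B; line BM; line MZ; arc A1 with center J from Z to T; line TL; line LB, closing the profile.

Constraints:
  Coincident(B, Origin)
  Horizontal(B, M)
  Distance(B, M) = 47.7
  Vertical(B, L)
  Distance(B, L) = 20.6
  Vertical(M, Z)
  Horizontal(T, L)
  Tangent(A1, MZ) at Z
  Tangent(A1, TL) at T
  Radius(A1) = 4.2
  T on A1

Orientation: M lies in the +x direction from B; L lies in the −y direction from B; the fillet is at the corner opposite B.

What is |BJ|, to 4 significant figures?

46.49

B is at the origin; B and M share the same y with |BM| = 47.7 and M on the +x side, so M = (47.70, 0.000). B and L share the same x with |BL| = 20.6 and L on the −y side, so L = (0.000, -20.60). The virtual corner opposite B is at (47.70, -20.60). A1 meets MZ tangentially, so JZ is at right angles to MZ and tangency of A1 to TL means the radius JT is perpendicular to TL, with radius 4.2, so the center J sits 4.2 in from both sides at J = (43.50, -16.40). Then |BJ| = |J − B| = 46.49.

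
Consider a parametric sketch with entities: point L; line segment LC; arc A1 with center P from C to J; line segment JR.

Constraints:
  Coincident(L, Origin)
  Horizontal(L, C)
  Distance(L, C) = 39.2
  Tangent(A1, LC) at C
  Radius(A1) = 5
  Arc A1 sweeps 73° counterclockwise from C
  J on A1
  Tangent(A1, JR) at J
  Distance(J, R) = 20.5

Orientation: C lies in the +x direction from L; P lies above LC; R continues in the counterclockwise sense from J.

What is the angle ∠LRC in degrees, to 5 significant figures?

40.185°

On A1, C sits at bearing -90° from P; a 73° counterclockwise sweep puts J at bearing -17°, so J = P + 5.0·(cos -17°, sin -17°) = (43.982, 3.5381). A1 meets JR tangentially, so PJ is at right angles to JR, so JR runs along (−sin -17°, cos -17°); with |JR| = 20.5, R = (49.975, 23.142). Then cos ∠LRC = RL·RC / (|RL||RC|), giving 40.185°.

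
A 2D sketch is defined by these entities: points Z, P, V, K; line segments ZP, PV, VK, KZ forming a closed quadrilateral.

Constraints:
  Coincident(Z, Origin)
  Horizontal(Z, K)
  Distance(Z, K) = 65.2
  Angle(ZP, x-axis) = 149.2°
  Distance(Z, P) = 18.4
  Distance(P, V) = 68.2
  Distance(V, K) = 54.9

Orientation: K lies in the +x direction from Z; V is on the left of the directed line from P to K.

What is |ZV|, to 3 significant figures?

63.0

Checks: |PV| = 68.20 ✓; |VK| = 54.90 ✓.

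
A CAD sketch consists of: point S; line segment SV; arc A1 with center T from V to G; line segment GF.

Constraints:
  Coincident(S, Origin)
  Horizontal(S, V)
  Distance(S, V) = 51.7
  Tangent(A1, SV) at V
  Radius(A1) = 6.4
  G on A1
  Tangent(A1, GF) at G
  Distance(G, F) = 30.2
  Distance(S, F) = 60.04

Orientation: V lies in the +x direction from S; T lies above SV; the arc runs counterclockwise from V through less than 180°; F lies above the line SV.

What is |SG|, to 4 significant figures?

58.35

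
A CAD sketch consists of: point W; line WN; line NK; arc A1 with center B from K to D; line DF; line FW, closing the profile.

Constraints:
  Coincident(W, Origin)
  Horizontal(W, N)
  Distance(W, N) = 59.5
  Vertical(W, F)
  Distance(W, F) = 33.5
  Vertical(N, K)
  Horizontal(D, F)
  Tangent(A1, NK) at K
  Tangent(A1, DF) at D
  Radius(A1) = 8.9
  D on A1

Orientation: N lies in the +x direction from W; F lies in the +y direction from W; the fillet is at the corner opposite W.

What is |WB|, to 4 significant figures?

56.26

W is at the origin; W and N share the same y with |WN| = 59.5 and N on the +x side, so N = (59.50, 0.000). W and F share the same x with |WF| = 33.5 and F on the +y side, so F = (0.000, 33.50). The virtual corner opposite W is at (59.50, 33.50). The tangent condition forces BK to be normal to NK and A1 meets DF tangentially, so BD is at right angles to DF, with radius 8.9, so the center B sits 8.9 in from both sides at B = (50.60, 24.60). Then |WB| = |B − W| = 56.26.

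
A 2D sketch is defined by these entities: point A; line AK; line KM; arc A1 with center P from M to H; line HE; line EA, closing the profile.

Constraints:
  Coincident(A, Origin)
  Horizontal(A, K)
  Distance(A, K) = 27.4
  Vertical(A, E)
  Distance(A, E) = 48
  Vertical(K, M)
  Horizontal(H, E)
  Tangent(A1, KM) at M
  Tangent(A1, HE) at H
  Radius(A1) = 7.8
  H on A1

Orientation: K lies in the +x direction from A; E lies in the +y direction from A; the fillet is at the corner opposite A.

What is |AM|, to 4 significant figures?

48.65

A is at the origin; A and K share the same y with |AK| = 27.4 and K on the +x side, so K = (27.40, 0.000). AE is vertical with |AE| = 48.0 and E on the +y side, so E = (0.000, 48.00). The virtual corner opposite A is at (27.40, 48.00). Tangency of A1 to KM means the radius PM is perpendicular to KM and since A1 is tangent to HE there, PH ⟂ HE, with radius 7.8, so the center P sits 7.8 in from both sides at P = (19.60, 40.20). That places the tangent points at M = (27.40, 40.20) on KM and H = (19.60, 48.00) on HE. Then |AM| = |M − A| = 48.65.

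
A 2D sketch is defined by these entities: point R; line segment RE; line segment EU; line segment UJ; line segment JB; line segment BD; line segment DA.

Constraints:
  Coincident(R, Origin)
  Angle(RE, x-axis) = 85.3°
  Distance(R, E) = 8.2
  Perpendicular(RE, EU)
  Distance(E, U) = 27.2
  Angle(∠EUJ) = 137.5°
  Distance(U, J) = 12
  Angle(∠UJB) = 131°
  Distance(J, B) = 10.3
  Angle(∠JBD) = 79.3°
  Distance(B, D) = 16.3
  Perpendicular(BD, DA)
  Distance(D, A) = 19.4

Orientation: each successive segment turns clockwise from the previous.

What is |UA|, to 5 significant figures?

5.1590

R is at the origin; RE runs at 85.3° with length 8.2, so E = (0.67190, 8.1724). RE is perpendicular to EU, so EU runs at -4.7000°; with |EU| = 27.2, U = (27.780, 5.9437). ∠EUJ = 137.5° gives UJ at -47.200° from the x-axis; with |UJ| = 12.0, J = (35.934, -2.8611). ∠UJB = 131.0° gives JB at -96.200° from the x-axis; with |JB| = 10.3, B = (34.821, -13.101). ∠JBD = 79.3° gives BD at 163.10° from the x-axis; with |BD| = 16.3, D = (19.225, -8.3624). The perpendicularity gives DA at right angles to BD, so DA runs at 73.100°; with |DA| = 19.4, A = (24.865, 10.200). Then |UA| = |A − U| = 5.1590.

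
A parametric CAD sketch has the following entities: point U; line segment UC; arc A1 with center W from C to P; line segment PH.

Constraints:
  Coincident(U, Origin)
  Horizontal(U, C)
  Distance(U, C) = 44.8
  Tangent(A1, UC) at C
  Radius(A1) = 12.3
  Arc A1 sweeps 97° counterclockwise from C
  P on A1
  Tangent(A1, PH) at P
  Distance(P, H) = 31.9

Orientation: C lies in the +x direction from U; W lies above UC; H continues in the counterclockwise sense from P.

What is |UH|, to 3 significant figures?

69.9

U is at the origin; U and C share the same y with |UC| = 44.8 and C on the +x side, so C = (44.8, 0.00). Since A1 is tangent to UC there, WC ⟂ UC, so W = C + (0, 12.3) = (44.8, 12.3). On A1, C sits at bearing -90° from W; a 97° counterclockwise sweep puts P at bearing 7°, so P = W + 12.3·(cos 7°, sin 7°) = (57.0, 13.8). A1 meets PH tangentially, so WP is at right angles to PH, so PH runs along (−sin 7°, cos 7°); with |PH| = 31.9, H = (53.1, 45.5). Then |UH| = |H − U| = 69.9.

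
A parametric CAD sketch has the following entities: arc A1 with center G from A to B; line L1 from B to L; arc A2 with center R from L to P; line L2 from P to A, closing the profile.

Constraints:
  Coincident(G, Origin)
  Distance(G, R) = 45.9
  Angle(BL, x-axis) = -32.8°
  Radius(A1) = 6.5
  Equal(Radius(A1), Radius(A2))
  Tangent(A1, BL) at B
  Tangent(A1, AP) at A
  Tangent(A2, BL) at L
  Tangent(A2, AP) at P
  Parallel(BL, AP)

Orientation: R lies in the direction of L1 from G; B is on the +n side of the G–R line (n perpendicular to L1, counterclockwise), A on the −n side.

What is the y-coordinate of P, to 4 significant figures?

-30.33

The slot axis is L1's direction at -32.8°, so u = (cos -32.8°, sin -32.8°) = (0.8406, -0.5417) and n = (−sin -32.8°, cos -32.8°) = (0.5417, 0.8406). G is at the origin and R lies 45.9 along u from G, so R = 45.9·u = (38.58, -24.86). Tangency of A1 to both parallel lines with radius 6.5 puts B and A at G ± 6.5·n: B = (3.521, 5.464), A = (-3.521, -5.464). Equal radii place L and P the same way about R: L = R + 6.5·n = (42.10, -19.40), P = R − 6.5·n = (35.06, -30.33). So P.y = -30.33.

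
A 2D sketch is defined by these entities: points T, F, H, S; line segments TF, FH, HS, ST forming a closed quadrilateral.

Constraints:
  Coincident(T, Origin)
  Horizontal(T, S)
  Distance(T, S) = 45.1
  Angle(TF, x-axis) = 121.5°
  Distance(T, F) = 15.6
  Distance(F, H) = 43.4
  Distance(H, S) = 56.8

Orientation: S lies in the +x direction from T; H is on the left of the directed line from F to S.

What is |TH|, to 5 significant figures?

51.737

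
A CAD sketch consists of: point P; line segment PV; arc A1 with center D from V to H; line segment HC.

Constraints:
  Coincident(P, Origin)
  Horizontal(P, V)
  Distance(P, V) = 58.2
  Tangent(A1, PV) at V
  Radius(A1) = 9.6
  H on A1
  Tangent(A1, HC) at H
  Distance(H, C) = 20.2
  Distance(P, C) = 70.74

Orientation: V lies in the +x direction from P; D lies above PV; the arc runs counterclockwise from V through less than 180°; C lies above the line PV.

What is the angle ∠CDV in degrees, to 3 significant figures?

167°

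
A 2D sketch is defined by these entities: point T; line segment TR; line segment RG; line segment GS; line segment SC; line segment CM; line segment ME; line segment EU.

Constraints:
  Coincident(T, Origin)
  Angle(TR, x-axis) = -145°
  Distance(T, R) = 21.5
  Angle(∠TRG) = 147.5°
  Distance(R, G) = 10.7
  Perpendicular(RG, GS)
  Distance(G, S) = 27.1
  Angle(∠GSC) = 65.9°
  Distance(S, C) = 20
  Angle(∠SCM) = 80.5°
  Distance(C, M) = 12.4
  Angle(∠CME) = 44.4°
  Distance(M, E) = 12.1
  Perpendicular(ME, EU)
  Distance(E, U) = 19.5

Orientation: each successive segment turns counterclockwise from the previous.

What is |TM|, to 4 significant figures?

17.69

T is at the origin; TR runs at -145.0° with length 21.5, so R = (-17.61, -12.33). ∠TRG = 147.5° gives RG at -112.5° from the x-axis; with |RG| = 10.7, G = (-21.71, -22.22). RG ⟂ GS, so GS runs at -22.50°; with |GS| = 27.1, S = (3.331, -32.59). ∠GSC = 65.9° gives SC at 91.60° from the x-axis; with |SC| = 20.0, C = (2.772, -12.60). ∠SCM = 80.5° gives CM at -168.9° from the x-axis; with |CM| = 12.4, M = (-9.396, -14.98). Then |TM| = |M − T| = 17.69.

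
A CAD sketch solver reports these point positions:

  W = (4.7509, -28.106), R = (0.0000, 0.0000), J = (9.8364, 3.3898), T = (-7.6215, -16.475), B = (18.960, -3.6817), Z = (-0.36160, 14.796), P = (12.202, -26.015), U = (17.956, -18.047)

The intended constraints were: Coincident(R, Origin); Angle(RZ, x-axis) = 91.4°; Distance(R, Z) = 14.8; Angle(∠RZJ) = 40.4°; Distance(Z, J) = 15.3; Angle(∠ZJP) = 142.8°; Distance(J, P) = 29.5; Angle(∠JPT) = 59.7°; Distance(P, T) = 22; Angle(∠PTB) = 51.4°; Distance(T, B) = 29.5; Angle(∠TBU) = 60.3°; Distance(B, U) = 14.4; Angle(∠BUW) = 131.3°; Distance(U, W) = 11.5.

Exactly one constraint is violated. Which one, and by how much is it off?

Distance(U, W) = 11.5 — off by 5.10.

R = (0.00, 0.00) ✓; RZ at 91.40° ✓; |RZ| = 14.80 ✓; ∠RZJ = 40.40° ✓; |ZJ| = 15.30 ✓; ∠ZJP = 142.8° ✓; |JP| = 29.50 ✓; ∠JPT = 59.70° ✓; |PT| = 22.00 ✓; ∠PTB = 51.40° ✓; |TB| = 29.50 ✓; ∠TBU = 60.30° ✓; |BU| = 14.40 ✓; ∠BUW = 131.3° ✓; |UW| = 16.60 ✗.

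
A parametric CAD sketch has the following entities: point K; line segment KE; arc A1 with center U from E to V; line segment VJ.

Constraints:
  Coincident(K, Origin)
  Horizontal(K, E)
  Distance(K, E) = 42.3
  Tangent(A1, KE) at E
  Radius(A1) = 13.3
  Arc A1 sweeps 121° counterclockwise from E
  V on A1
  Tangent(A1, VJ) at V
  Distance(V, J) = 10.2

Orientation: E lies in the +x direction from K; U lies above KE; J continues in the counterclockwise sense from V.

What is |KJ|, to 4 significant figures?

56.41

K is at the origin; KE is horizontal with |KE| = 42.3 and E on the +x side, so E = (42.30, 0.000). Since A1 is tangent to KE there, UE ⟂ KE, so U = E + (0, 13.3) = (42.30, 13.30). On A1, E sits at bearing -90° from U; a 121° counterclockwise sweep puts V at bearing 31°, so V = U + 13.3·(cos 31°, sin 31°) = (53.70, 20.15). Tangency of A1 to VJ means the radius UV is perpendicular to VJ, so VJ runs along (−sin 31°, cos 31°); with |VJ| = 10.2, J = (48.45, 28.89). Then |KJ| = |J − K| = 56.41.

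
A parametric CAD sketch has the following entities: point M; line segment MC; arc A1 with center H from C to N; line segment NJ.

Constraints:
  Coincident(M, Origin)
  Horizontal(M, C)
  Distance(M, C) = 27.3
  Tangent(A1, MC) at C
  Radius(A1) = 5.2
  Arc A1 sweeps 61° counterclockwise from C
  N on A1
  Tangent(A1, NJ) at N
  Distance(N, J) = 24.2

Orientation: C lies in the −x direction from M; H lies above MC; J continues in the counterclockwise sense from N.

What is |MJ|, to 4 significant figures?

26.27

M is at the origin; M and C share the same y with |MC| = 27.3 and C on the −x side, so C = (-27.30, 0.000). The tangent condition forces HC to be normal to MC, so H = C + (0, 5.2) = (-27.30, 5.200). On A1, C sits at bearing -90° from H; a 61° counterclockwise sweep puts N at bearing -29°, so N = H + 5.2·(cos -29°, sin -29°) = (-22.75, 2.679). A1 meets NJ tangentially, so HN is at right angles to NJ, so NJ runs along (−sin -29°, cos -29°); with |NJ| = 24.2, J = (-11.02, 23.84). Then |MJ| = |J − M| = 26.27.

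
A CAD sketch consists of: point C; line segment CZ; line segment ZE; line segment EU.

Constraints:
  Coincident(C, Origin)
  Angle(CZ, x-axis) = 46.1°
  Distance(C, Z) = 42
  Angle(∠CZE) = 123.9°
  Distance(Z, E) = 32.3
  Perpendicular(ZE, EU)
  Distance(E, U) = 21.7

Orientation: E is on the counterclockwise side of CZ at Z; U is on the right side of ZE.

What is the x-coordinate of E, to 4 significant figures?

22.30

C is at the origin; CZ runs at 46.1° with length 42.0, so Z = 42.0·(cos 46.1°, sin 46.1°) = (29.12, 30.26). ∠CZE = 123.9°, so ZE runs at 46.1° + (180° − 123.9°) = 102.2° from the x-axis; with |ZE| = 32.3, E = Z + 32.3·(cos 102.2°, sin 102.2°) = (22.30, 61.83). So E.x = 22.30.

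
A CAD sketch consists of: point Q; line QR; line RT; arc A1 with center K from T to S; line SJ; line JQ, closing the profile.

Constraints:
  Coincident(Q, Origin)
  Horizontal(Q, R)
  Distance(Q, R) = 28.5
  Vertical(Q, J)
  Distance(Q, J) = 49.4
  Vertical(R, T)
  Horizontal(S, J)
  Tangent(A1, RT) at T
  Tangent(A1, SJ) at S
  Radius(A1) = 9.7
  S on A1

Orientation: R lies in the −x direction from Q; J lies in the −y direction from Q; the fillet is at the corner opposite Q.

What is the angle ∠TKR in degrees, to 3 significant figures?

76.3°

Q is at the origin; Q and R share the same y with |QR| = 28.5 and R on the −x side, so R = (-28.5, 0.00). Q and J share the same x with |QJ| = 49.4 and J on the −y side, so J = (0.00, -49.4). The virtual corner opposite Q is at (-28.5, -49.4). A1 meets RT tangentially, so KT is at right angles to RT and since A1 is tangent to SJ there, KS ⟂ SJ, with radius 9.7, so the center K sits 9.7 in from both sides at K = (-18.8, -39.7). That places the tangent points at T = (-28.5, -39.7) on RT and S = (-18.8, -49.4) on SJ. Then cos ∠TKR = KT·KR / (|KT||KR|), giving 76.3°.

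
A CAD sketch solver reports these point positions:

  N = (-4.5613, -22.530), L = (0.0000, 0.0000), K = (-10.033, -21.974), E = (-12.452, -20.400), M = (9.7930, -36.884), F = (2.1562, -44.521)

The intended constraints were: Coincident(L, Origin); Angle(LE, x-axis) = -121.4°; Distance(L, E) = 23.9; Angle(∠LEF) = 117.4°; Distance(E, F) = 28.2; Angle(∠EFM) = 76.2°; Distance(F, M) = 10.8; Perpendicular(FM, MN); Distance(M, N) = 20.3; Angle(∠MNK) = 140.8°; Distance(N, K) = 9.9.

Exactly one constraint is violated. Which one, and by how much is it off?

Distance(N, K) = 9.9 — off by 4.40.

L = (0.00, 0.00) ✓; LE at -121.4° ✓; |LE| = 23.90 ✓; ∠LEF = 117.4° ✓; |EF| = 28.20 ✓; ∠EFM = 76.20° ✓; |FM| = 10.80 ✓; ∠(FM, MN) = 90.00° ✓; |MN| = 20.30 ✓; ∠MNK = 140.8° ✓; |NK| = 5.500 ✗.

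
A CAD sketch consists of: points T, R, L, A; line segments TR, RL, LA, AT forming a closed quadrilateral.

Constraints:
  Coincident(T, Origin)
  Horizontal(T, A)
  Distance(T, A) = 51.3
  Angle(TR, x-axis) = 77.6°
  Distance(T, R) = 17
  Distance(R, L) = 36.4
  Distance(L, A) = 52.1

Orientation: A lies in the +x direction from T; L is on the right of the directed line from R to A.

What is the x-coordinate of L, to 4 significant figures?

3.106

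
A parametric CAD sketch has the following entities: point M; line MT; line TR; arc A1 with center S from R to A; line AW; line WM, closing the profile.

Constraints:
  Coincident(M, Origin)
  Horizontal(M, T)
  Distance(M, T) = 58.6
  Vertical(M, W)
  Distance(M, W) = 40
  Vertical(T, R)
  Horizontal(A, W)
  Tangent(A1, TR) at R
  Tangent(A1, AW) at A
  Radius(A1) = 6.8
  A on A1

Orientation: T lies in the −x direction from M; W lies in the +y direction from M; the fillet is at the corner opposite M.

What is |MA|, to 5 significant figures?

65.446

M is at the origin; MT is horizontal with |MT| = 58.6 and T on the −x side, so T = (-58.600, 0.0000). M and W share the same x with |MW| = 40.0 and W on the +y side, so W = (0.0000, 40.000). The virtual corner opposite M is at (-58.600, 40.000). A1 meets TR tangentially, so SR is at right angles to TR and since A1 is tangent to AW there, SA ⟂ AW, with radius 6.8, so the center S sits 6.8 in from both sides at S = (-51.800, 33.200). That places the tangent points at R = (-58.600, 33.200) on TR and A = (-51.800, 40.000) on AW. Then |MA| = |A − M| = 65.446.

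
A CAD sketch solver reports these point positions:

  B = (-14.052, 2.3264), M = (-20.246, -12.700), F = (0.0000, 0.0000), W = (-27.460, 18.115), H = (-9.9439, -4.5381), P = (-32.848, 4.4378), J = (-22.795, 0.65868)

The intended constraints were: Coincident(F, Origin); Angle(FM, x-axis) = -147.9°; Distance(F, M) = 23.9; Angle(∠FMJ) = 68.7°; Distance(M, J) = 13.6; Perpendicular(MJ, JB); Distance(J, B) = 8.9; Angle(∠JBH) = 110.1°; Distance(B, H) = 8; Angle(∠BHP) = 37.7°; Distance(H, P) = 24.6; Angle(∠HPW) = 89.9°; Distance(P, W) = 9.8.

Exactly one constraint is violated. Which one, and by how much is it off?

Distance(P, W) = 9.8 — off by 4.90.

F = (0.00, 0.00) ✓; FM at -147.9° ✓; |FM| = 23.90 ✓; ∠FMJ = 68.70° ✓; |MJ| = 13.60 ✓; ∠(MJ, JB) = 90.00° ✓; |JB| = 8.901 ✓; ∠JBH = 110.1° ✓; |BH| = 8.000 ✓; ∠BHP = 37.70° ✓; |HP| = 24.60 ✓; ∠HPW = 89.90° ✓; |PW| = 14.70 ✗.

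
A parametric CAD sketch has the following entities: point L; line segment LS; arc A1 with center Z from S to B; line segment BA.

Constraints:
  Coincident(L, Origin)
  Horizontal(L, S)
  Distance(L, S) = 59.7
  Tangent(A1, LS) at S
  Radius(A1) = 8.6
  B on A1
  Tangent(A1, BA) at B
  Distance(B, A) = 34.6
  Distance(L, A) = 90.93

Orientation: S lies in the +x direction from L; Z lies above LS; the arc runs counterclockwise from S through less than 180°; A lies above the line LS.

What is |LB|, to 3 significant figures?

67.4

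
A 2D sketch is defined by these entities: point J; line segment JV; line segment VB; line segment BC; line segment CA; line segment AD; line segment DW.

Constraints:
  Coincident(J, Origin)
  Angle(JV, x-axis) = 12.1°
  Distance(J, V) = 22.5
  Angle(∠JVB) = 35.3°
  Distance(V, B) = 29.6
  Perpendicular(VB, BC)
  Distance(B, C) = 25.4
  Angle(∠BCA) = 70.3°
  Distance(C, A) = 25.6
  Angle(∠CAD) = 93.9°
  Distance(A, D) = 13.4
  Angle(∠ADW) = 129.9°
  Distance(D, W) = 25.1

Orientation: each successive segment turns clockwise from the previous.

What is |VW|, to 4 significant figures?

32.69

J is at the origin; JV runs at 12.1° with length 22.5, so V = (22.00, 4.716). ∠JVB = 35.3° gives VB at -132.6° from the x-axis; with |VB| = 29.6, B = (1.965, -17.07). VB ⟂ BC, so BC runs at 137.4°; with |BC| = 25.4, C = (-16.73, 0.1206). ∠BCA = 70.3° gives CA at 27.70° from the x-axis; with |CA| = 25.6, A = (5.934, 12.02). ∠CAD = 93.9° gives AD at -58.40° from the x-axis; with |AD| = 13.4, D = (12.96, 0.6074). ∠ADW = 129.9° gives DW at -108.5° from the x-axis; with |DW| = 25.1, W = (4.991, -23.20). Then |VW| = |W − V| = 32.69.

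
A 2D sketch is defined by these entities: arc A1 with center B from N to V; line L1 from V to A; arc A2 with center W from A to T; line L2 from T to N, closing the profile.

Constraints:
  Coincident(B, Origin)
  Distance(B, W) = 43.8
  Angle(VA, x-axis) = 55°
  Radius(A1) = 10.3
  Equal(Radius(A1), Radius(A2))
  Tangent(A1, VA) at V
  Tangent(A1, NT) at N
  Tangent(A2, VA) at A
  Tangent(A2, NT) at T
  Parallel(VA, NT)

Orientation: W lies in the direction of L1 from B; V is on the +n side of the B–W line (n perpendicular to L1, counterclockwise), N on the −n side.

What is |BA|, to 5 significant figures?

44.995

The slot axis is L1's direction at 55.0°, so u = (cos 55.0°, sin 55.0°) = (0.57358, 0.81915) and n = (−sin 55.0°, cos 55.0°) = (-0.81915, 0.57358). B is at the origin and W lies 43.8 along u from B, so W = 43.8·u = (25.123, 35.879). Tangency of A1 to both parallel lines with radius 10.3 puts V and N at B ± 10.3·n: V = (-8.4373, 5.9078), N = (8.4373, -5.9078). Equal radii place A and T the same way about W: A = W + 10.3·n = (16.685, 41.787), T = W − 10.3·n = (33.560, 29.971). Then |BA| = |A − B| = 44.995.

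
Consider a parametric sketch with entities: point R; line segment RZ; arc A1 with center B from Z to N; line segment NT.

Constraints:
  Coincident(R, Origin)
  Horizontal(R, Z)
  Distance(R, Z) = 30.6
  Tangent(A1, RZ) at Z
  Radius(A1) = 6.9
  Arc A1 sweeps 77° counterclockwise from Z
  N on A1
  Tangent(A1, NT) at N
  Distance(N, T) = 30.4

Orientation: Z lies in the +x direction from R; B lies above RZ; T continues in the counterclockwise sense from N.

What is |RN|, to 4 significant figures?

37.70

R is at the origin; R and Z share the same y with |RZ| = 30.6 and Z on the +x side, so Z = (30.60, 0.000). Tangency of A1 to RZ means the radius BZ is perpendicular to RZ, so B = Z + (0, 6.9) = (30.60, 6.900). On A1, Z sits at bearing -90° from B; a 77° counterclockwise sweep puts N at bearing -13°, so N = B + 6.9·(cos -13°, sin -13°) = (37.32, 5.348). Then |RN| = |N − R| = 37.70.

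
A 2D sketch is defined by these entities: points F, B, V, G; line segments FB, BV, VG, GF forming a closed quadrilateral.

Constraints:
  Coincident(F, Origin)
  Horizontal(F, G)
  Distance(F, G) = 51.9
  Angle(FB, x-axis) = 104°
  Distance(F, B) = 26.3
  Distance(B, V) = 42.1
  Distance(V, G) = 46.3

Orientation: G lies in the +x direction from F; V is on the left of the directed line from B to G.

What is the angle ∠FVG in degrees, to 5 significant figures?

62.574°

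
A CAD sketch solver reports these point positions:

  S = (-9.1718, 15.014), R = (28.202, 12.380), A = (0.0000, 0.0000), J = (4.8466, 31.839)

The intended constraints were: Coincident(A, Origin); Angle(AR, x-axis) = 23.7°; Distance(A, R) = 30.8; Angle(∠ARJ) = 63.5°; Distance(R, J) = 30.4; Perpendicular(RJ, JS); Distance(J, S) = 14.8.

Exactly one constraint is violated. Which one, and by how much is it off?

Distance(J, S) = 14.8 — off by 7.10.

A = (0.00, 0.00) ✓; AR at 23.70° ✓; |AR| = 30.80 ✓; ∠ARJ = 63.50° ✓; |RJ| = 30.40 ✓; ∠(RJ, JS) = 90.00° ✓; |JS| = 21.90 ✗.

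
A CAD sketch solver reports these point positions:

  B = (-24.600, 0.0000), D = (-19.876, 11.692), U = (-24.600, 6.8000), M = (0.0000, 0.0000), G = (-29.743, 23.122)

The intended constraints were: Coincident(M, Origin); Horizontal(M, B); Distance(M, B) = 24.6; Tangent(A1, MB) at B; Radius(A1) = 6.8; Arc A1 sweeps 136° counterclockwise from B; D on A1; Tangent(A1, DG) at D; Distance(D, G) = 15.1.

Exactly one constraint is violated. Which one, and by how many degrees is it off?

Tangent(A1, DG) at D — off by 5.20°.

M = (0.00, 0.00) ✓; M.y = 0.00, B.y = 0.00 ✓; |MB| = 24.60 ✓; ∠(UB, BM) = 90.00° ✓; |UB| = 6.800 ✓; bearing(U→D) − bearing(U→B) = 136.0° ✓; |UD| = 6.801 ✓; ∠(UD, DG) = 95.20° ✗; |DG| = 15.10 ✓.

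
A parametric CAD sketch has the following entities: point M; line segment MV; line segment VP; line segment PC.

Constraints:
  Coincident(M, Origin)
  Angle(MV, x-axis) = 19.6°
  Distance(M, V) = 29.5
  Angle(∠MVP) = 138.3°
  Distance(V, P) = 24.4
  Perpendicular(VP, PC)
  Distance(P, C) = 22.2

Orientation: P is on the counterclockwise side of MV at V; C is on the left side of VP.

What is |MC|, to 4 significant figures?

46.50

M is at the origin; MV runs at 19.6° with length 29.5, so V = 29.5·(cos 19.6°, sin 19.6°) = (27.79, 9.896). ∠MVP = 138.3°, so VP runs at 19.6° + (180° − 138.3°) = 61.30° from the x-axis; with |VP| = 24.4, P = V + 24.4·(cos 61.30°, sin 61.30°) = (39.51, 31.30). The perpendicularity gives PC at right angles to VP; with |PC| = 22.2 on the left of VP, C = P + 22.2·(-0.8771, 0.4802) = (20.04, 41.96). Then |MC| = |C − M| = 46.50.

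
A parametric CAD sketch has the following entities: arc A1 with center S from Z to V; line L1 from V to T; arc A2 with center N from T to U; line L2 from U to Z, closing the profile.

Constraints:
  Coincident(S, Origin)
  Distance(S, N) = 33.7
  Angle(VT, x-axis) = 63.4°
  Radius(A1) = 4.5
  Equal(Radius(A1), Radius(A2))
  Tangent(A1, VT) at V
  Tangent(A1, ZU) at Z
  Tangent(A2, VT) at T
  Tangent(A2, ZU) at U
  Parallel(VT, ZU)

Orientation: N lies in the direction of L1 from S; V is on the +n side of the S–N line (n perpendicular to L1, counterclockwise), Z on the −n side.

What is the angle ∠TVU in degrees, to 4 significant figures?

14.95°

The slot axis is L1's direction at 63.4°, so u = (cos 63.4°, sin 63.4°) = (0.4478, 0.8942) and n = (−sin 63.4°, cos 63.4°) = (-0.8942, 0.4478). S is at the origin and N lies 33.7 along u from S, so N = 33.7·u = (15.09, 30.13). Tangency of A1 to both parallel lines with radius 4.5 puts V and Z at S ± 4.5·n: V = (-4.024, 2.015), Z = (4.024, -2.015). Equal radii place T and U the same way about N: T = N + 4.5·n = (11.07, 32.15), U = N − 4.5·n = (19.11, 28.12). Then cos ∠TVU = VT·VU / (|VT||VU|), giving 14.95°.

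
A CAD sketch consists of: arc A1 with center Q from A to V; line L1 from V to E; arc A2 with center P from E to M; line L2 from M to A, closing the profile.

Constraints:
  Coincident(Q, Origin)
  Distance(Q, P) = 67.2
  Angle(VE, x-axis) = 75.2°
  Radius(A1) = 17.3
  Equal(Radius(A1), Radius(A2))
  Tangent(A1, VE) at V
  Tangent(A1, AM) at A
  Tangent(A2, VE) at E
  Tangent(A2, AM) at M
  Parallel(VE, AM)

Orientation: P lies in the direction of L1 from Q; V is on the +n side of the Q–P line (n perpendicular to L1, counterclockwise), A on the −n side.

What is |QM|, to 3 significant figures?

69.4

The slot axis is L1's direction at 75.2°, so u = (cos 75.2°, sin 75.2°) = (0.255, 0.967) and n = (−sin 75.2°, cos 75.2°) = (-0.967, 0.255). Q is at the origin and P lies 67.2 along u from Q, so P = 67.2·u = (17.2, 65.0). Tangency of A1 to both parallel lines with radius 17.3 puts V and A at Q ± 17.3·n: V = (-16.7, 4.42), A = (16.7, -4.42). Equal radii place E and M the same way about P: E = P + 17.3·n = (0.440, 69.4), M = P − 17.3·n = (33.9, 60.6). Then |QM| = |M − Q| = 69.4.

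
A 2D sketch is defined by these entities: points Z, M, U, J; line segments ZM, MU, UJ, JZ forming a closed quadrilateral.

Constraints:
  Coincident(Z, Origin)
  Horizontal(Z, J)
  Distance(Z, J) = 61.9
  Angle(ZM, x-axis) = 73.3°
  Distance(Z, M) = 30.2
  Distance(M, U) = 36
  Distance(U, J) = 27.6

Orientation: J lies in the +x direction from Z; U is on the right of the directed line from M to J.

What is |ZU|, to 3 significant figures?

34.8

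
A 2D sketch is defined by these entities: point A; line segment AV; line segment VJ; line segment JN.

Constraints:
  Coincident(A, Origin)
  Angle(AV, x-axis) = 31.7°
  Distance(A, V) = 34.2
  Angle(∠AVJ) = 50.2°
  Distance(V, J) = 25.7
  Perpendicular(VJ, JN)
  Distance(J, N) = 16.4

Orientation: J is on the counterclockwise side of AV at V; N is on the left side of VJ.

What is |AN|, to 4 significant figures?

10.58

A is at the origin; AV runs at 31.7° with length 34.2, so V = 34.2·(cos 31.7°, sin 31.7°) = (29.10, 17.97). ∠AVJ = 50.2°, so VJ runs at 31.7° + (180° − 50.2°) = 161.5° from the x-axis; with |VJ| = 25.7, J = V + 25.7·(cos 161.5°, sin 161.5°) = (4.726, 26.13). VJ is perpendicular to JN; with |JN| = 16.4 on the left of VJ, N = J + 16.4·(-0.3173, -0.9483) = (-0.4780, 10.57). Then |AN| = |N − A| = 10.58.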